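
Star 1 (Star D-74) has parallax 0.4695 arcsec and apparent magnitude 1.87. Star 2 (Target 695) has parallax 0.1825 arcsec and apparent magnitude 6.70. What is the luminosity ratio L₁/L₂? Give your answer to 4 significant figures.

L₁/L₂ = 12.92

d₁ = 1/p₁ = 1/0.4695″ = 2.1299 pc; d₂ = 1/p₂ = 1/0.1825″ = 5.4795 pc.
M₁ = m₁ − 5 log₁₀ d₁ + 5 = 1.87 − 1.6418 + 5 = 5.2282.
M₂ = 6.70 − 3.6937 + 5 = 8.0063.
L₁/L₂ = 10^(0.4(M₂ − M₁)) = 10^(0.4 × 2.7781) = 10^1.11124 = 12.919.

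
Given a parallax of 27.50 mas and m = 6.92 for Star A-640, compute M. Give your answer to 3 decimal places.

M = 4.117

d = 1/p = 1/0.02750″ = 36.364 pc.
m − M = 5 log₁₀(36.364) − 5 = 7.8034 − 5 = 2.8034.
M = m − (m − M) = 6.92 − 2.8034 = 4.117.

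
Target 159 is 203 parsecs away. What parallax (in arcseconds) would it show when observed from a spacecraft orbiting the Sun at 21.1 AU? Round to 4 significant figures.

p (arcsec) = B (AU) / d (pc).
p = 21.1 / 203 = 0.10394 arcsec.

0.1039 arcsec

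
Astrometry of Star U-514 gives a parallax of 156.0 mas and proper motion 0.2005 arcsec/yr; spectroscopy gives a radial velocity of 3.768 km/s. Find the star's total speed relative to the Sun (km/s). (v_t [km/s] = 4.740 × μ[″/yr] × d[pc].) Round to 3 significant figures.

7.16 km/s

d = 1/p = 1/0.1560″ = 6.4103 pc.
v_t = 4.740 μ d = 4.740 × 0.2005 × 6.4103 = 6.0922 km/s.
v = √(v_r² + v_t²) = √(3.768² + 6.0922²) = √51.3127 = 7.1633 km/s.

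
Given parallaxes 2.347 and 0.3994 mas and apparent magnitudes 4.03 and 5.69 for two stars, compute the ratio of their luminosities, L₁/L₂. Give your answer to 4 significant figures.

L₁/L₂ = 0.1336

d₁ = 1/p₁ = 1/0.002347″ = 426.08 pc; d₂ = 1/p₂ = 1/0.0003994″ = 2503.8 pc.
M₁ = m₁ − 5 log₁₀ d₁ + 5 = 4.03 − 13.1475 + 5 = -4.1175.
M₂ = 5.69 − 16.9930 + 5 = -6.3030.
L₁/L₂ = 10^(0.4(M₂ − M₁)) = 10^(0.4 × (-2.1855)) = 10^(-0.87420) = 0.1336.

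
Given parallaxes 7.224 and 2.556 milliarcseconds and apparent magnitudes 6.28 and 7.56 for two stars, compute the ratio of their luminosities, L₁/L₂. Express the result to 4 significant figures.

d₁ = 1/p₁ = 1/0.007224″ = 138.43 pc; d₂ = 1/p₂ = 1/0.002556″ = 391.24 pc.
M₁ = m₁ − 5 log₁₀ d₁ + 5 = 6.28 − 10.7062 + 5 = 0.5738.
M₂ = 7.56 − 12.9622 + 5 = -0.4022.
L₁/L₂ = 10^(0.4(M₂ − M₁)) = 10^(0.4 × (-0.9760)) = 10^(-0.39040) = 0.40701.

L₁/L₂ = 0.4070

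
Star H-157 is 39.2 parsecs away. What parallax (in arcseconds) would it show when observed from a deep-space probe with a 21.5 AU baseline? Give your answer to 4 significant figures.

p (arcsec) = B (AU) / d (pc).
p = 21.5 / 39.2 = 0.54847 arcsec.

0.5485 arcsec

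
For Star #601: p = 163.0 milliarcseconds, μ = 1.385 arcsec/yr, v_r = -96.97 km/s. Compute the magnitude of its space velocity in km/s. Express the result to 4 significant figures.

d = 1/p = 1/0.1630″ = 6.135 pc.
v_t = 4.740 μ d = 4.740 × 1.385 × 6.135 = 40.276 km/s.
v = √(v_r² + v_t²) = √((-96.97)² + 40.276²) = √11025.3 = 105 km/s.

105.0 km/s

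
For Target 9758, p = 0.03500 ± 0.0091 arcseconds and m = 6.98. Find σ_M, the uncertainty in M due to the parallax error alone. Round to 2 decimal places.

M = m − 5 log₁₀ d + 5 = m + 5 log₁₀ p + 5, so ∂M/∂p = 5/(p ln 10).
σ_M = (5/ln 10) · (σ_p/p) = 2.1715 × 0.0091/0.03500 = 2.1715 × 0.26 = 0.56459.

σ_M = 0.56 mag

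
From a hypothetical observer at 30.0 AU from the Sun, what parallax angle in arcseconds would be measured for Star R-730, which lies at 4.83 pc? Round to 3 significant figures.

p (arcsec) = B (AU) / d (pc).
p = 30.0 / 4.83 = 6.2112 arcsec.

6.21 arcsec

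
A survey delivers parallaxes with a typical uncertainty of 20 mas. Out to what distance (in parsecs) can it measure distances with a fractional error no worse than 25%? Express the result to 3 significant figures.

12.5 pc

σ_d/d = σ_p/p, so the condition is σ_p/p ≤ 0.25, i.e. p ≥ σ_p/0.25.
p_min = 20/0.25 = 80 mas = 0.08 arcsec.
d_max = 1/p_min = 1/0.08 = 12.5 pc.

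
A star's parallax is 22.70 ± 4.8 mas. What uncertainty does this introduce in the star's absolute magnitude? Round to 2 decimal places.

M = m − 5 log₁₀ d + 5 = m + 5 log₁₀ p + 5, so ∂M/∂p = 5/(p ln 10).
σ_M = (5/ln 10) · (σ_p/p) = 2.1715 × 4.8/22.70 = 2.1715 × 0.21145 = 0.45916.

σ_M = 0.46 mag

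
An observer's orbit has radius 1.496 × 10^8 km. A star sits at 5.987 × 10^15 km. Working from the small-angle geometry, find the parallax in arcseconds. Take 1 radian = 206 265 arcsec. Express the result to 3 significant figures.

θ ≈ B/d = (1.496 × 10^8) / (5.987 × 10^15) = 2.4987 × 10^-8 rad.
In arcseconds: 2.4987 × 10^-8 × 206265 = 0.0051539″.

0.00515 arcsec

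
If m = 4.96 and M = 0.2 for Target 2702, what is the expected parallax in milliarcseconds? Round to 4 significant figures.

m − M = 4.96 − 0.2 = 4.76.
d = 10^((m−M)/5 + 1) = 10^1.952 = 89.536 pc.
p = 1/d = 1/89.536 = 0.011169 arcsec = 11.169 mas.

11.17 mas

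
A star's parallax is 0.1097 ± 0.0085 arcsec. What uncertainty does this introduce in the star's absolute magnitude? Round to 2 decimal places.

M = m − 5 log₁₀ d + 5 = m + 5 log₁₀ p + 5, so ∂M/∂p = 5/(p ln 10).
σ_M = (5/ln 10) · (σ_p/p) = 2.1715 × 0.0085/0.1097 = 2.1715 × 0.077484 = 0.16826.

σ_M = 0.17 mag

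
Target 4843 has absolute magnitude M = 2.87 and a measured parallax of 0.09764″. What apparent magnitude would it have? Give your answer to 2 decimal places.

m = 2.92

d = 1/p = 1/0.09764″ = 10.242 pc.
m − M = 5 log₁₀ d − 5 = 5 log₁₀(10.242) − 5 = 5.0519 − 5 = 0.0519.
m = M + (m − M) = 2.87 + 0.0519 = 2.92.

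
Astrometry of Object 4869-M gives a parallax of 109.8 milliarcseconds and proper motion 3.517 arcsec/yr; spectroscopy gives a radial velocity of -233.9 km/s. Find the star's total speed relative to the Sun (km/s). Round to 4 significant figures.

d = 1/p = 1/0.1098″ = 9.1075 pc.
v_t = 4.740 μ d = 4.740 × 3.517 × 9.1075 = 151.83 km/s.
v = √(v_r² + v_t²) = √((-233.9)² + 151.83²) = √77761.6 = 278.86 km/s.

278.9 km/s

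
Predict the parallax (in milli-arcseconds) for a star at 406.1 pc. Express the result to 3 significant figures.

2.46 mas

p = 1/d = 1/406.1 = 0.0024624 arcsec.
= 0.0024624 × 1000 = 2.4624 mas.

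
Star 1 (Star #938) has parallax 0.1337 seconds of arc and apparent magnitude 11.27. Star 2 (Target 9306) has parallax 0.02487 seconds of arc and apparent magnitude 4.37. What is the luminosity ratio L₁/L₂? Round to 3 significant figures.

d₁ = 1/p₁ = 1/0.1337″ = 7.4794 pc; d₂ = 1/p₂ = 1/0.02487″ = 40.209 pc.
M₁ = m₁ − 5 log₁₀ d₁ + 5 = 11.27 − 4.3693 + 5 = 11.9007.
M₂ = 4.37 − 8.0216 + 5 = 1.3484.
L₁/L₂ = 10^(0.4(M₂ − M₁)) = 10^(0.4 × (-10.5523)) = 10^(-4.22092) = 0.000060128.

L₁/L₂ = 6.01 × 10^-5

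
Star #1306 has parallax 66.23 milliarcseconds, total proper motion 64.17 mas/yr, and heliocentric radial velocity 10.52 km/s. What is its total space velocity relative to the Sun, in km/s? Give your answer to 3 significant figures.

d = 1/p = 1/0.06623″ = 15.099 pc.
μ = 64.17 mas/yr = 0.06417 ″/yr.
v_t = 4.740 μ d = 4.740 × 0.06417 × 15.099 = 4.5926 km/s.
v = √(v_r² + v_t²) = √(10.52² + 4.5926²) = √131.762 = 11.479 km/s.

11.5 km/s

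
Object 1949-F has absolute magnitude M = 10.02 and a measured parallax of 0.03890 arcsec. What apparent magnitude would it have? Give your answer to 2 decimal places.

d = 1/p = 1/0.03890″ = 25.707 pc.
m − M = 5 log₁₀ d − 5 = 5 log₁₀(25.707) − 5 = 7.0503 − 5 = 2.0503.
m = M + (m − M) = 10.02 + 2.0503 = 12.07.

m = 12.07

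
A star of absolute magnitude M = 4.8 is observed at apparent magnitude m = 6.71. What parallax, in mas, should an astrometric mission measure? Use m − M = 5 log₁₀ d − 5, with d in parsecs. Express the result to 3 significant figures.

41.5 mas

m − M = 6.71 − 4.8 = 1.91.
d = 10^((m−M)/5 + 1) = 10^1.382 = 24.099 pc.
p = 1/d = 1/24.099 = 0.041495 arcsec = 41.495 mas.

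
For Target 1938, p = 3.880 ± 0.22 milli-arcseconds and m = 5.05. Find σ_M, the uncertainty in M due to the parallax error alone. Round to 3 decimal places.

M = m − 5 log₁₀ d + 5 = m + 5 log₁₀ p + 5, so ∂M/∂p = 5/(p ln 10).
σ_M = (5/ln 10) · (σ_p/p) = 2.1715 × 0.22/3.880 = 2.1715 × 0.056701 = 0.12313.

σ_M = 0.123 mag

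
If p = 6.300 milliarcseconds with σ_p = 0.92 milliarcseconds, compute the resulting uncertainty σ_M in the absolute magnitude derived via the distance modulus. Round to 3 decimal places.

M = m − 5 log₁₀ d + 5 = m + 5 log₁₀ p + 5, so ∂M/∂p = 5/(p ln 10).
σ_M = (5/ln 10) · (σ_p/p) = 2.1715 × 0.92/6.300 = 2.1715 × 0.14603 = 0.3171.

σ_M = 0.317 mag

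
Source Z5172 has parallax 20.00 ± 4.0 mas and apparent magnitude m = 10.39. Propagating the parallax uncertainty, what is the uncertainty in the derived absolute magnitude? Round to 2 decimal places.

σ_M = 0.43 mag

M = m − 5 log₁₀ d + 5 = m + 5 log₁₀ p + 5, so ∂M/∂p = 5/(p ln 10).
σ_M = (5/ln 10) · (σ_p/p) = 2.1715 × 4.0/20.00 = 2.1715 × 0.2 = 0.4343.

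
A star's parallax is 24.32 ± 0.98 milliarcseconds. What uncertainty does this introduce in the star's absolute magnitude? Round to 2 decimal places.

M = m − 5 log₁₀ d + 5 = m + 5 log₁₀ p + 5, so ∂M/∂p = 5/(p ln 10).
σ_M = (5/ln 10) · (σ_p/p) = 2.1715 × 0.98/24.32 = 2.1715 × 0.040296 = 0.087503.

σ_M = 0.09 mag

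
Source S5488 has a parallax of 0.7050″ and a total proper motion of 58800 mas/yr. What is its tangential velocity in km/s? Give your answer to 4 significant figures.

d = 1/p = 1/0.7050″ = 1.4184 pc.
μ = 58800 mas/yr = 58.8 ″/yr.
v_t = 4.74 × μ × d = 4.74 × 58.8 × 1.4184 = 395.33 km/s.

395.3 km/s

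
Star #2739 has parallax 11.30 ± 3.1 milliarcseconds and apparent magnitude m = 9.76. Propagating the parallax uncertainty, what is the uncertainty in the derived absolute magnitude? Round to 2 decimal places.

σ_M = 0.60 mag

M = m − 5 log₁₀ d + 5 = m + 5 log₁₀ p + 5, so ∂M/∂p = 5/(p ln 10).
σ_M = (5/ln 10) · (σ_p/p) = 2.1715 × 3.1/11.30 = 2.1715 × 0.27434 = 0.59573.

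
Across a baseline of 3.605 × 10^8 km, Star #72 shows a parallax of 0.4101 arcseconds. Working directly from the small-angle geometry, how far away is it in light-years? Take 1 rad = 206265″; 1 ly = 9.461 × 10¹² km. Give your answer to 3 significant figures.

θ = 0.4101″ = 0.4101/206265 = 1.9882 × 10^-6 rad.
d = B/θ = (3.605 × 10^8) / (1.9882 × 10^-6) = 1.8132 × 10^14 km = (1.8132 × 10^14) / (9.461 × 10^12) ly = 19.165 ly.

19.2 ly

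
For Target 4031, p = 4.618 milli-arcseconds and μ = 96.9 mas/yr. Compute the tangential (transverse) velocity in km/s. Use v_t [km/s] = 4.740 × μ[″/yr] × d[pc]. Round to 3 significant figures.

99.5 km/s

d = 1/p = 1/0.004618″ = 216.54 pc.
μ = 96.9 mas/yr = 0.0969 ″/yr.
v_t = 4.74 × μ × d = 4.74 × 0.0969 × 216.54 = 99.458 km/s.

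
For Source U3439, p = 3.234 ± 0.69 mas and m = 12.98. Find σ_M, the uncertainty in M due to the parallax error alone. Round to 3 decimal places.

σ_M = 0.463 mag

M = m − 5 log₁₀ d + 5 = m + 5 log₁₀ p + 5, so ∂M/∂p = 5/(p ln 10).
σ_M = (5/ln 10) · (σ_p/p) = 2.1715 × 0.69/3.234 = 2.1715 × 0.21336 = 0.46331.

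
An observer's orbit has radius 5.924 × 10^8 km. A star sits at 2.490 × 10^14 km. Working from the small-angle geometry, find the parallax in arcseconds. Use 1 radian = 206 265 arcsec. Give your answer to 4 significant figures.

0.4907 arcsec

θ ≈ B/d = (5.924 × 10^8) / (2.490 × 10^14) = 2.3791 × 10^-6 rad.
In arcseconds: 2.3791 × 10^-6 × 206265 = 0.49073″.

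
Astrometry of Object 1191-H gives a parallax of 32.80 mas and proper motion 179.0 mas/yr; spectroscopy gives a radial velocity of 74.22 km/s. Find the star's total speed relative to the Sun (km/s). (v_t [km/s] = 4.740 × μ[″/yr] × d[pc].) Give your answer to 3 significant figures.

d = 1/p = 1/0.03280″ = 30.488 pc.
μ = 179.0 mas/yr = 0.1790 ″/yr.
v_t = 4.740 μ d = 4.740 × 0.1790 × 30.488 = 25.868 km/s.
v = √(v_r² + v_t²) = √(74.22² + 25.868²) = √6177.76 = 78.599 km/s.

78.6 km/s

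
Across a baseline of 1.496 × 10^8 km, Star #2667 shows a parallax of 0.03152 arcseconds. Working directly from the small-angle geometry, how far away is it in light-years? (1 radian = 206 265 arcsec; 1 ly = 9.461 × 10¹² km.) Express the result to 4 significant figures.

θ = 0.03152″ = 0.03152/206265 = 1.5281 × 10^-7 rad.
d = B/θ = (1.496 × 10^8) / (1.5281 × 10^-7) = 9.7899 × 10^14 km = (9.7899 × 10^14) / (9.461 × 10^12) ly = 103.48 ly.

103.5 ly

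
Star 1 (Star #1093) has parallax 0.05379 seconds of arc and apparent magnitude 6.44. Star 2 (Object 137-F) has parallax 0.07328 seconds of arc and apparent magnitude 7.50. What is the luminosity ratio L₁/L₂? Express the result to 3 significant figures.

d₁ = 1/p₁ = 1/0.05379″ = 18.591 pc; d₂ = 1/p₂ = 1/0.07328″ = 13.646 pc.
M₁ = m₁ − 5 log₁₀ d₁ + 5 = 6.44 − 6.3465 + 5 = 5.0935.
M₂ = 7.50 − 5.6750 + 5 = 6.8250.
L₁/L₂ = 10^(0.4(M₂ − M₁)) = 10^(0.4 × 1.7315) = 10^0.69260 = 4.9272.

L₁/L₂ = 4.93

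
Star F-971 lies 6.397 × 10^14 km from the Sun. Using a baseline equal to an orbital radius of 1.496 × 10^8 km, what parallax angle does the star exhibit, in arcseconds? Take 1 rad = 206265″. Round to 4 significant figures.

0.04824 arcsec

θ ≈ B/d = (1.496 × 10^8) / (6.397 × 10^14) = 2.3386 × 10^-7 rad.
In arcseconds: 2.3386 × 10^-7 × 206265 = 0.048237″.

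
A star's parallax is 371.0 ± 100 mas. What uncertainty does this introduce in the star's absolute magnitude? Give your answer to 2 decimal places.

M = m − 5 log₁₀ d + 5 = m + 5 log₁₀ p + 5, so ∂M/∂p = 5/(p ln 10).
σ_M = (5/ln 10) · (σ_p/p) = 2.1715 × 100/371.0 = 2.1715 × 0.26954 = 0.58531.

σ_M = 0.59 mag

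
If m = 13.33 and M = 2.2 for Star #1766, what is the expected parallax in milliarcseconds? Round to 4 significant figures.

m − M = 13.33 − 2.2 = 11.13.
d = 10^((m−M)/5 + 1) = 10^3.226 = 1682.7 pc.
p = 1/d = 1/1682.7 = 0.00059428 arcsec = 0.59428 mas.

0.5943 mas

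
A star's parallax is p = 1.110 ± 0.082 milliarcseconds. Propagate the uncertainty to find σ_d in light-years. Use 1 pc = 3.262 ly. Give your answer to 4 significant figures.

217.1 ly

d = 1/p, so σ_d = σ_p / p².
σ_d = 0.0000820 / (0.001110)² = 0.0000820 / 0.0000012321 = 66.553 pc = 66.553 × 3.262 ly = 217.1 ly.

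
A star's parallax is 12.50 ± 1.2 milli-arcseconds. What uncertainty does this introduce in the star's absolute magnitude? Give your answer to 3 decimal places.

M = m − 5 log₁₀ d + 5 = m + 5 log₁₀ p + 5, so ∂M/∂p = 5/(p ln 10).
σ_M = (5/ln 10) · (σ_p/p) = 2.1715 × 1.2/12.50 = 2.1715 × 0.096 = 0.20846.

σ_M = 0.208 mag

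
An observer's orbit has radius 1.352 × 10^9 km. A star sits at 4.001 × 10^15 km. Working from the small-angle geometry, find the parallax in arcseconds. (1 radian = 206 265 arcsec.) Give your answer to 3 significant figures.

θ ≈ B/d = (1.352 × 10^9) / (4.001 × 10^15) = 3.3792 × 10^-7 rad.
In arcseconds: 3.3792 × 10^-7 × 206265 = 0.069701″.

0.0697 arcsec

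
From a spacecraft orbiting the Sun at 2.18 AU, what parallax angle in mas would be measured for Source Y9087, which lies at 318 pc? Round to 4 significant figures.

6.855 mas

p (arcsec) = B (AU) / d (pc).
p = 2.18 / 318 = 0.0068553 arcsec = 6.8553 mas.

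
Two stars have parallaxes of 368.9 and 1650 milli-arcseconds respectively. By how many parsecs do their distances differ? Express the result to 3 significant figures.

d_A = 1/0.3689″ = 2.7108 pc; d_B = 1/1.650″ = 0.60606 pc.
|d_B − d_A| = |0.60606 − 2.7108| = 2.1047 pc.

2.10 pc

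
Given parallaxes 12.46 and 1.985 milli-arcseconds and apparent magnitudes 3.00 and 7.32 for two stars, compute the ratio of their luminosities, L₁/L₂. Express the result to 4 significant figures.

L₁/L₂ = 1.357

d₁ = 1/p₁ = 1/0.01246″ = 80.257 pc; d₂ = 1/p₂ = 1/0.001985″ = 503.78 pc.
M₁ = m₁ − 5 log₁₀ d₁ + 5 = 3.00 − 9.5224 + 5 = -1.5224.
M₂ = 7.32 − 13.5112 + 5 = -1.1912.
L₁/L₂ = 10^(0.4(M₂ − M₁)) = 10^(0.4 × 0.3312) = 10^0.13248 = 1.3567.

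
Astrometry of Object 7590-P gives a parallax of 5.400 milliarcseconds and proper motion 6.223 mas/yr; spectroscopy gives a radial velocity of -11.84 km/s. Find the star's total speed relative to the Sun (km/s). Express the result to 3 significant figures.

d = 1/p = 1/0.005400″ = 185.19 pc.
μ = 6.223 mas/yr = 0.006223 ″/yr.
v_t = 4.740 μ d = 4.740 × 0.006223 × 185.19 = 5.4626 km/s.
v = √(v_r² + v_t²) = √((-11.84)² + 5.4626²) = √170.026 = 13.039 km/s.

13.0 km/s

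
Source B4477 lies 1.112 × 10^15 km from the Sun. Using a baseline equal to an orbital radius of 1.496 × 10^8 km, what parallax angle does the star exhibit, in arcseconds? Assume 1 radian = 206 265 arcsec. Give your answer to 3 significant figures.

0.0277 arcsec

θ ≈ B/d = (1.496 × 10^8) / (1.112 × 10^15) = 1.3453 × 10^-7 rad.
In arcseconds: 1.3453 × 10^-7 × 206265 = 0.027749″.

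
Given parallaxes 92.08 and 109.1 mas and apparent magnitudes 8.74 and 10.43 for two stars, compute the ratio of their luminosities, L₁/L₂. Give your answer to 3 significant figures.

L₁/L₂ = 6.66

d₁ = 1/p₁ = 1/0.09208″ = 10.86 pc; d₂ = 1/p₂ = 1/0.1091″ = 9.1659 pc.
M₁ = m₁ − 5 log₁₀ d₁ + 5 = 8.74 − 5.1791 + 5 = 8.5609.
M₂ = 10.43 − 4.8109 + 5 = 10.6191.
L₁/L₂ = 10^(0.4(M₂ − M₁)) = 10^(0.4 × 2.0582) = 10^0.82328 = 6.657.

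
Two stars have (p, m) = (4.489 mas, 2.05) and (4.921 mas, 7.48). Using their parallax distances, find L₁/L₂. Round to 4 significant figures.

L₁/L₂ = 178.6

d₁ = 1/p₁ = 1/0.004489″ = 222.77 pc; d₂ = 1/p₂ = 1/0.004921″ = 203.21 pc.
M₁ = m₁ − 5 log₁₀ d₁ + 5 = 2.05 − 11.7393 + 5 = -4.6893.
M₂ = 7.48 − 11.5397 + 5 = 0.9403.
L₁/L₂ = 10^(0.4(M₂ − M₁)) = 10^(0.4 × 5.6296) = 10^2.25184 = 178.58.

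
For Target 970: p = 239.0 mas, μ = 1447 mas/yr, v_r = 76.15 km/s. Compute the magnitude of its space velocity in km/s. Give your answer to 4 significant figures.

d = 1/p = 1/0.2390″ = 4.1841 pc.
μ = 1447 mas/yr = 1.447 ″/yr.
v_t = 4.740 μ d = 4.740 × 1.447 × 4.1841 = 28.698 km/s.
v = √(v_r² + v_t²) = √(76.15² + 28.698²) = √6622.4 = 81.378 km/s.

81.38 km/s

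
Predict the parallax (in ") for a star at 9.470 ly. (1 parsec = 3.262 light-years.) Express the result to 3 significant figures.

0.344 "

d = 9.470 ly ÷ 3.262 = 2.9031 pc.
p = 1/d = 1/2.9031 = 0.34446 arcsec.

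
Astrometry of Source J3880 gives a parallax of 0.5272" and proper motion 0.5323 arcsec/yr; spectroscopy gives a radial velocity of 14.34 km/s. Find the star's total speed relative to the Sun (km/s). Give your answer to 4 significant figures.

15.12 km/s

d = 1/p = 1/0.5272″ = 1.8968 pc.
v_t = 4.740 μ d = 4.740 × 0.5323 × 1.8968 = 4.7858 km/s.
v = √(v_r² + v_t²) = √(14.34² + 4.7858²) = √228.539 = 15.118 km/s.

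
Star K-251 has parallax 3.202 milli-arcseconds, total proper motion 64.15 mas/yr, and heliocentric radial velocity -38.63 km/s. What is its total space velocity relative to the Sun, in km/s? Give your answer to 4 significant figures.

102.5 km/s

d = 1/p = 1/0.003202″ = 312.3 pc.
μ = 64.15 mas/yr = 0.06415 ″/yr.
v_t = 4.740 μ d = 4.740 × 0.06415 × 312.3 = 94.961 km/s.
v = √(v_r² + v_t²) = √((-38.63)² + 94.961²) = √10509.9 = 102.52 km/s.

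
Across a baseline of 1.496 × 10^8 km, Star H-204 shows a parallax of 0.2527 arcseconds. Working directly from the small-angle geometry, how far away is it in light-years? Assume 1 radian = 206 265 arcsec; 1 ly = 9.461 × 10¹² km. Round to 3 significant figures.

12.9 ly

θ = 0.2527″ = 0.2527/206265 = 1.2251 × 10^-6 rad.
d = B/θ = (1.496 × 10^8) / (1.2251 × 10^-6) = 1.2211 × 10^14 km = (1.2211 × 10^14) / (9.461 × 10^12) ly = 12.907 ly.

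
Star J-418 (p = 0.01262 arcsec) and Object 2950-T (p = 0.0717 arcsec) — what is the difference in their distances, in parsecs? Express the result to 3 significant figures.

65.3 pc

d_A = 1/0.01262″ = 79.239 pc; d_B = 1/0.07170″ = 13.947 pc.
|d_B − d_A| = |13.947 − 79.239| = 65.292 pc.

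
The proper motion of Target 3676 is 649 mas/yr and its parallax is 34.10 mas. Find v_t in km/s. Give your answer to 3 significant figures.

d = 1/p = 1/0.03410″ = 29.326 pc.
μ = 649 mas/yr = 0.649 ″/yr.
v_t = 4.74 × μ × d = 4.74 × 0.649 × 29.326 = 90.214 km/s.

90.2 km/s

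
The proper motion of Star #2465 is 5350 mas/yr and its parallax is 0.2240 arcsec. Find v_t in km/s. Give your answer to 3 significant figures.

113 km/s

d = 1/p = 1/0.2240″ = 4.4643 pc.
μ = 5350 mas/yr = 5.35 ″/yr.
v_t = 4.74 × μ × d = 4.74 × 5.35 × 4.4643 = 113.21 km/s.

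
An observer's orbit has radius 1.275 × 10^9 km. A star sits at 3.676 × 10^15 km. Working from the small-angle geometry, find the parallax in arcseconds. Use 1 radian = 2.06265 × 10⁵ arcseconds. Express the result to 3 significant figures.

θ ≈ B/d = (1.275 × 10^9) / (3.676 × 10^15) = 3.4684 × 10^-7 rad.
In arcseconds: 3.4684 × 10^-7 × 206265 = 0.071541″.

0.0715 arcsec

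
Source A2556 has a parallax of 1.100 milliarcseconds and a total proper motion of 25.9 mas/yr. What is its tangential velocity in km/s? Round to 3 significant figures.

112 km/s

d = 1/p = 1/0.001100″ = 909.09 pc.
μ = 25.9 mas/yr = 0.0259 ″/yr.
v_t = 4.74 × μ × d = 4.74 × 0.0259 × 909.09 = 111.61 km/s.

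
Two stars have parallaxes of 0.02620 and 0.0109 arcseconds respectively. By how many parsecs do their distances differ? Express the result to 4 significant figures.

d_A = 1/0.02620″ = 38.168 pc; d_B = 1/0.01090″ = 91.743 pc.
|d_B − d_A| = |91.743 − 38.168| = 53.575 pc.

53.58 pc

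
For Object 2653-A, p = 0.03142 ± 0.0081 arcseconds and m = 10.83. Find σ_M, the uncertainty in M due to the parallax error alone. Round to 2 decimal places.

σ_M = 0.56 mag

M = m − 5 log₁₀ d + 5 = m + 5 log₁₀ p + 5, so ∂M/∂p = 5/(p ln 10).
σ_M = (5/ln 10) · (σ_p/p) = 2.1715 × 0.0081/0.03142 = 2.1715 × 0.2578 = 0.55981.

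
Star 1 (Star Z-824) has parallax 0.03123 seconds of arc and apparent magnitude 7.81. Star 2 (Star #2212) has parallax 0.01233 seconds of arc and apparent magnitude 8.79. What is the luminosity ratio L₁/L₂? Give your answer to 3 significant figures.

d₁ = 1/p₁ = 1/0.03123″ = 32.02 pc; d₂ = 1/p₂ = 1/0.01233″ = 81.103 pc.
M₁ = m₁ − 5 log₁₀ d₁ + 5 = 7.81 − 7.5271 + 5 = 5.2829.
M₂ = 8.79 − 9.5452 + 5 = 4.2448.
L₁/L₂ = 10^(0.4(M₂ − M₁)) = 10^(0.4 × (-1.0381)) = 10^(-0.41524) = 0.38438.

L₁/L₂ = 0.384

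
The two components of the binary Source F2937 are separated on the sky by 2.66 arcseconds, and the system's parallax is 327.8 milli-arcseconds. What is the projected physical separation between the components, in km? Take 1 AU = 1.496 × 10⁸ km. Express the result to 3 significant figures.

1.21 × 10^9 km

d = 1/p = 1/0.3278″ = 3.0506 pc.
At distance d (pc), an angle of θ arcsec spans θ·d AU: s = 2.66 × 3.0506 = 8.1146 AU.
= 8.1146 × 1.496 × 10⁸ km = 1.2139 × 10^9 km.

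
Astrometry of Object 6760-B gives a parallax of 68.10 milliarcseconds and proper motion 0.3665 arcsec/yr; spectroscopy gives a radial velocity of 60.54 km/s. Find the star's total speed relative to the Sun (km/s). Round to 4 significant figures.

d = 1/p = 1/0.06810″ = 14.684 pc.
v_t = 4.740 μ d = 4.740 × 0.3665 × 14.684 = 25.509 km/s.
v = √(v_r² + v_t²) = √(60.54² + 25.509²) = √4315.8 = 65.695 km/s.

65.70 km/s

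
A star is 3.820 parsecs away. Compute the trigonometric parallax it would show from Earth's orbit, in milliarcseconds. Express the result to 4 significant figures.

261.8 mas

p = 1/d = 1/3.82 = 0.26178 arcsec.
= 0.26178 × 1000 = 261.78 mas.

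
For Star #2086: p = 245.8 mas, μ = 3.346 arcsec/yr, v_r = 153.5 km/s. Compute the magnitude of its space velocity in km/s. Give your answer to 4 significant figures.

d = 1/p = 1/0.2458″ = 4.0683 pc.
v_t = 4.740 μ d = 4.740 × 3.346 × 4.0683 = 64.523 km/s.
v = √(v_r² + v_t²) = √(153.5² + 64.523²) = √27725.5 = 166.51 km/s.

166.5 km/s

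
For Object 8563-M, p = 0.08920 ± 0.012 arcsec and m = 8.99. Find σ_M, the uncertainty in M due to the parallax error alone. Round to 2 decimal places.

M = m − 5 log₁₀ d + 5 = m + 5 log₁₀ p + 5, so ∂M/∂p = 5/(p ln 10).
σ_M = (5/ln 10) · (σ_p/p) = 2.1715 × 0.012/0.08920 = 2.1715 × 0.13453 = 0.29213.

σ_M = 0.29 mag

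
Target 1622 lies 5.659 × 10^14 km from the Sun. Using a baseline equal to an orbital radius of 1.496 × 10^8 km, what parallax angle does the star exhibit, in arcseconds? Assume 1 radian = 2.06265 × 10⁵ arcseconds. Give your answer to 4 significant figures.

0.05453 arcsec

θ ≈ B/d = (1.496 × 10^8) / (5.659 × 10^14) = 2.6436 × 10^-7 rad.
In arcseconds: 2.6436 × 10^-7 × 206265 = 0.054528″.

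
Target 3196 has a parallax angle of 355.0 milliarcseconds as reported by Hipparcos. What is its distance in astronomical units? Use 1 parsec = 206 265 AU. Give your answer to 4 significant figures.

581000 AU

p = 355.0 milliarcseconds = 0.3550 arcsec.
d = 1/p = 1/0.3550 = 2.8169 pc.
In AU: 2.8169 × 206265 = 5.8103 × 10^5 AU.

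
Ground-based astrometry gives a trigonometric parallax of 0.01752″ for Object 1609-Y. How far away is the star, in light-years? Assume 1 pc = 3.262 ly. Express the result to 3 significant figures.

186 light years

d = 1/p = 1/0.01752 = 57.078 pc.
In light-years: 57.078 × 3.262 = 186.19 ly.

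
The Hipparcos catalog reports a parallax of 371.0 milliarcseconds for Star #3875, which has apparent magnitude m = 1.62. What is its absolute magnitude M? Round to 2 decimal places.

M = 4.47

d = 1/p = 1/0.3710″ = 2.6954 pc.
m − M = 5 log₁₀(2.6954) − 5 = 2.1531 − 5 = -2.8469.
M = m − (m − M) = 1.62 − (-2.8469) = 4.47.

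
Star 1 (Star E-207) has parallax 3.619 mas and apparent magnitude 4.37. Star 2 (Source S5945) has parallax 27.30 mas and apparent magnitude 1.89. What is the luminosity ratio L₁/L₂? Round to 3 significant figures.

d₁ = 1/p₁ = 1/0.003619″ = 276.32 pc; d₂ = 1/p₂ = 1/0.02730″ = 36.63 pc.
M₁ = m₁ − 5 log₁₀ d₁ + 5 = 4.37 − 12.2071 + 5 = -2.8371.
M₂ = 1.89 − 7.8192 + 5 = -0.9292.
L₁/L₂ = 10^(0.4(M₂ − M₁)) = 10^(0.4 × 1.9079) = 10^0.76316 = 5.7964.

L₁/L₂ = 5.80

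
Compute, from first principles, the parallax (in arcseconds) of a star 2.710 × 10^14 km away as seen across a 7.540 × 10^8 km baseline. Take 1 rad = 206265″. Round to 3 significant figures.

0.574 arcsec

θ ≈ B/d = (7.540 × 10^8) / (2.710 × 10^14) = 2.7823 × 10^-6 rad.
In arcseconds: 2.7823 × 10^-6 × 206265 = 0.57389″.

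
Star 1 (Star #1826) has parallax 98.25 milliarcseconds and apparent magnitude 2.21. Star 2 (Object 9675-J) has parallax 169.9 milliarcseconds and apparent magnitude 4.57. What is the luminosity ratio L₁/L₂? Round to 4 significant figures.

L₁/L₂ = 26.29

d₁ = 1/p₁ = 1/0.09825″ = 10.178 pc; d₂ = 1/p₂ = 1/0.1699″ = 5.8858 pc.
M₁ = m₁ − 5 log₁₀ d₁ + 5 = 2.21 − 5.0383 + 5 = 2.1717.
M₂ = 4.57 − 3.8490 + 5 = 5.7210.
L₁/L₂ = 10^(0.4(M₂ − M₁)) = 10^(0.4 × 3.5493) = 10^1.41972 = 26.286.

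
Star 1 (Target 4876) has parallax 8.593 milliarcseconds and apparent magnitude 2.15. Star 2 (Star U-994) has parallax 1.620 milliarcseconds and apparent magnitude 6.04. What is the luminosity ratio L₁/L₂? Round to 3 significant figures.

L₁/L₂ = 1.28

d₁ = 1/p₁ = 1/0.008593″ = 116.37 pc; d₂ = 1/p₂ = 1/0.001620″ = 617.28 pc.
M₁ = m₁ − 5 log₁₀ d₁ + 5 = 2.15 − 10.3292 + 5 = -3.1792.
M₂ = 6.04 − 13.9524 + 5 = -2.9124.
L₁/L₂ = 10^(0.4(M₂ − M₁)) = 10^(0.4 × 0.2668) = 10^0.10672 = 1.2786.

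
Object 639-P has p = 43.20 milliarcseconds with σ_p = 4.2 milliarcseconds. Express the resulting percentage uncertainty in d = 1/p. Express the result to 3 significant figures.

9.72%

For d = 1/p, |σ_d/d| = |σ_p/p|.
σ_p/p = 4.2 / 43.20 = 0.097222 = 9.7222%.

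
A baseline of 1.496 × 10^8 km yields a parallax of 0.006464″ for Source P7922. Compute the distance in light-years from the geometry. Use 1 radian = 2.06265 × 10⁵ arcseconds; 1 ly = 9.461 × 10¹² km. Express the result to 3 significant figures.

θ = 0.006464″ = 0.006464/206265 = 3.1338 × 10^-8 rad.
d = B/θ = (1.496 × 10^8) / (3.1338 × 10^-8) = 4.7738 × 10^15 km = (4.7738 × 10^15) / (9.461 × 10^12) ly = 504.58 ly.

505 ly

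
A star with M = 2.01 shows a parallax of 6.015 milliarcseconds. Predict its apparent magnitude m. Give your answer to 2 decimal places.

m = 8.11

d = 1/p = 1/0.006015″ = 166.25 pc.
m − M = 5 log₁₀ d − 5 = 5 log₁₀(166.25) − 5 = 11.1038 − 5 = 6.1038.
m = M + (m − M) = 2.01 + 6.1038 = 8.11.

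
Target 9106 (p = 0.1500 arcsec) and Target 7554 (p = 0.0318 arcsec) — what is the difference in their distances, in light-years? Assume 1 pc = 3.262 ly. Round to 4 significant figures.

d_A = 1/0.1500″ = 6.6667 pc; d_B = 1/0.03180″ = 31.447 pc.
|d_B − d_A| = |31.447 − 6.6667| = 24.78 pc = 24.78 × 3.262 ly = 80.832 ly.

80.83 ly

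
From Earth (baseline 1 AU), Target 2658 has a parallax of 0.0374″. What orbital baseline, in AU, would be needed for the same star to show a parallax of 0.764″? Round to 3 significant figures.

20.4 AU

Parallax scales linearly with baseline: p ∝ B, so B = p_target / p_Earth × 1 AU.
B = 0.764 / 0.0374 = 20.428 AU.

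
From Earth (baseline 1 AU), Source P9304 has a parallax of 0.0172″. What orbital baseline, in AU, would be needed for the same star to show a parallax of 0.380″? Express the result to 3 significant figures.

22.1 AU

Parallax scales linearly with baseline: p ∝ B, so B = p_target / p_Earth × 1 AU.
B = 0.380 / 0.0172 = 22.093 AU.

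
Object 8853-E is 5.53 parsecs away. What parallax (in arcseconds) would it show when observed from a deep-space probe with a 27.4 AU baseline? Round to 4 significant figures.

p (arcsec) = B (AU) / d (pc).
p = 27.4 / 5.53 = 4.9548 arcsec.

4.955 arcsec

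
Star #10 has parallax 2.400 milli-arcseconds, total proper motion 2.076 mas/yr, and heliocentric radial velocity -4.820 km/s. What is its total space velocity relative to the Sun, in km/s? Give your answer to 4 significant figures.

6.328 km/s

d = 1/p = 1/0.002400″ = 416.67 pc.
μ = 2.076 mas/yr = 0.002076 ″/yr.
v_t = 4.740 μ d = 4.740 × 0.002076 × 416.67 = 4.1001 km/s.
v = √(v_r² + v_t²) = √((-4.820)² + 4.1001²) = √40.0432 = 6.328 km/s.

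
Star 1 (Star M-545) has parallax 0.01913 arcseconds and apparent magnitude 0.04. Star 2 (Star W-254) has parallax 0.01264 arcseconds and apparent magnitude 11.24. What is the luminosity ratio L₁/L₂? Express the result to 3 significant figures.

d₁ = 1/p₁ = 1/0.01913″ = 52.274 pc; d₂ = 1/p₂ = 1/0.01264″ = 79.114 pc.
M₁ = m₁ − 5 log₁₀ d₁ + 5 = 0.04 − 8.5914 + 5 = -3.5514.
M₂ = 11.24 − 9.4913 + 5 = 6.7487.
L₁/L₂ = 10^(0.4(M₂ − M₁)) = 10^(0.4 × 10.3001) = 10^4.12004 = 13184.

L₁/L₂ = 13200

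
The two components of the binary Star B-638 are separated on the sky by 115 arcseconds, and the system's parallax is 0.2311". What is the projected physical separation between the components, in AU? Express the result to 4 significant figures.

497.6 AU

d = 1/p = 1/0.2311″ = 4.3271 pc.
At distance d (pc), an angle of θ arcsec spans θ·d AU: s = 115 × 4.3271 = 497.62 AU.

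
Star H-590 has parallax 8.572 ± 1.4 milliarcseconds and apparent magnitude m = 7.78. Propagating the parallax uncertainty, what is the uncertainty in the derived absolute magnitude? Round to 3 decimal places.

σ_M = 0.355 mag

M = m − 5 log₁₀ d + 5 = m + 5 log₁₀ p + 5, so ∂M/∂p = 5/(p ln 10).
σ_M = (5/ln 10) · (σ_p/p) = 2.1715 × 1.4/8.572 = 2.1715 × 0.16332 = 0.35465.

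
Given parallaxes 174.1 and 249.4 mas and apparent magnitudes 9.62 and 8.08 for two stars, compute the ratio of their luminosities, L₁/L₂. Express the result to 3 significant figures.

d₁ = 1/p₁ = 1/0.1741″ = 5.7438 pc; d₂ = 1/p₂ = 1/0.2494″ = 4.0096 pc.
M₁ = m₁ − 5 log₁₀ d₁ + 5 = 9.62 − 3.7960 + 5 = 10.8240.
M₂ = 8.08 − 3.0155 + 5 = 10.0645.
L₁/L₂ = 10^(0.4(M₂ − M₁)) = 10^(0.4 × (-0.7595)) = 10^(-0.30380) = 0.49682.

L₁/L₂ = 0.497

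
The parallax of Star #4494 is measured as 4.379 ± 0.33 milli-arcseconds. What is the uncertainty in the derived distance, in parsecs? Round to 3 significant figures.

d = 1/p, so σ_d = σ_p / p².
σ_d = 0.000330 / (0.004379)² = 0.000330 / 0.000019176 = 17.209 pc.

17.2 pc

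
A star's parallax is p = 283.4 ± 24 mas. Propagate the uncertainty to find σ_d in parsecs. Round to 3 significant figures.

d = 1/p, so σ_d = σ_p / p².
σ_d = 0.0240 / (0.2834)² = 0.0240 / 0.080316 = 0.29882 pc.

0.299 pc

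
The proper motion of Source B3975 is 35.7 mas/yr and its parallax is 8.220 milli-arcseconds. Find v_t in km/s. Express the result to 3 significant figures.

20.6 km/s

d = 1/p = 1/0.008220″ = 121.65 pc.
μ = 35.7 mas/yr = 0.0357 ″/yr.
v_t = 4.74 × μ × d = 4.74 × 0.0357 × 121.65 = 20.585 km/s.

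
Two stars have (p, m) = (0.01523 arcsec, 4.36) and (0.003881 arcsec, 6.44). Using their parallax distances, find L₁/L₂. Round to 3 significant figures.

d₁ = 1/p₁ = 1/0.01523″ = 65.66 pc; d₂ = 1/p₂ = 1/0.003881″ = 257.67 pc.
M₁ = m₁ − 5 log₁₀ d₁ + 5 = 4.36 − 9.0865 + 5 = 0.2735.
M₂ = 6.44 − 12.0553 + 5 = -0.6153.
L₁/L₂ = 10^(0.4(M₂ − M₁)) = 10^(0.4 × (-0.8888)) = 10^(-0.35552) = 0.44104.

L₁/L₂ = 0.441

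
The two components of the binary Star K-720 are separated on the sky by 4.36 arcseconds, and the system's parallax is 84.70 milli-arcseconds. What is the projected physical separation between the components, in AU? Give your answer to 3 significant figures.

d = 1/p = 1/0.08470″ = 11.806 pc.
At distance d (pc), an angle of θ arcsec spans θ·d AU: s = 4.36 × 11.806 = 51.474 AU.

51.5 AU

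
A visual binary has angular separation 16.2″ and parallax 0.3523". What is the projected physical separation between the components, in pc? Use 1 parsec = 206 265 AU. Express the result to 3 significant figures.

0.000223 pc

d = 1/p = 1/0.3523″ = 2.8385 pc.
At distance d (pc), an angle of θ arcsec spans θ·d AU: s = 16.2 × 2.8385 = 45.984 AU.
= 45.984 / 206265 = 0.00022294 pc.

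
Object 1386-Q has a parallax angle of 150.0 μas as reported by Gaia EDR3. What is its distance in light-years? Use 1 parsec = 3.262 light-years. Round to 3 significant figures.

21700 light years

p = 150.0 μas = 0.0001500 arcsec.
d = 1/p = 1/0.0001500 = 6666.7 pc.
In light-years: 6666.7 × 3.262 = 21747 ly.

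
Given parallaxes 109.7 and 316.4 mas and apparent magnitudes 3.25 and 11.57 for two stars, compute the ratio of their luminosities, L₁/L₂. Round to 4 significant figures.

L₁/L₂ = 17700

d₁ = 1/p₁ = 1/0.1097″ = 9.1158 pc; d₂ = 1/p₂ = 1/0.3164″ = 3.1606 pc.
M₁ = m₁ − 5 log₁₀ d₁ + 5 = 3.25 − 4.7990 + 5 = 3.4510.
M₂ = 11.57 − 2.4988 + 5 = 14.0712.
L₁/L₂ = 10^(0.4(M₂ − M₁)) = 10^(0.4 × 10.6202) = 10^4.24808 = 17704.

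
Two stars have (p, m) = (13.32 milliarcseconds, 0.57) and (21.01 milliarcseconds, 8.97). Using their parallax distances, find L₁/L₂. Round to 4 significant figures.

d₁ = 1/p₁ = 1/0.01332″ = 75.075 pc; d₂ = 1/p₂ = 1/0.02101″ = 47.596 pc.
M₁ = m₁ − 5 log₁₀ d₁ + 5 = 0.57 − 9.3775 + 5 = -3.8075.
M₂ = 8.97 − 8.3879 + 5 = 5.5821.
L₁/L₂ = 10^(0.4(M₂ − M₁)) = 10^(0.4 × 9.3896) = 10^3.75584 = 5699.5.

L₁/L₂ = 5700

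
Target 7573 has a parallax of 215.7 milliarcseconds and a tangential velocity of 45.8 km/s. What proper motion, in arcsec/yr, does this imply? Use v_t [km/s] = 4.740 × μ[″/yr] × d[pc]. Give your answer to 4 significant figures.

d = 1/p = 1/0.2157″ = 4.6361 pc.
μ = v_t / (4.74 d) = 45.8 / (4.74 × 4.6361) = 45.8 / 21.975 = 2.0842 ″/yr.

2.084 arcsec/yr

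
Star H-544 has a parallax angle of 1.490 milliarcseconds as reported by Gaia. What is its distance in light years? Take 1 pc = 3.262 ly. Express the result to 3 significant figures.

2190 light years

p = 1.490 milliarcseconds = 0.001490 arcsec.
d = 1/p = 1/0.001490 = 671.14 pc.
In light-years: 671.14 × 3.262 = 2189.3 ly.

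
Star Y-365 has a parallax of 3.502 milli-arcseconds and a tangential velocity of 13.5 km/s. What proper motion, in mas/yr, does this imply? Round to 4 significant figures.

d = 1/p = 1/0.003502″ = 285.55 pc.
μ = v_t / (4.74 d) = 13.5 / (4.74 × 285.55) = 13.5 / 1353.5 = 0.0099741 ″/yr = 9.9741 mas/yr.

9.974 mas/yr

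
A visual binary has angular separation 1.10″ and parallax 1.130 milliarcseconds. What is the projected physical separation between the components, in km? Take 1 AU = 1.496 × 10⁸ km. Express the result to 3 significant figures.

d = 1/p = 1/0.001130″ = 884.96 pc.
At distance d (pc), an angle of θ arcsec spans θ·d AU: s = 1.10 × 884.96 = 973.46 AU.
= 973.46 × 1.496 × 10⁸ km = 1.4563 × 10^11 km.

1.46 × 10^11 km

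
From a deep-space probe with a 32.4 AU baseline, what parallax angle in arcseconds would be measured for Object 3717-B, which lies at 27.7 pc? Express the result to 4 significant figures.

1.170 arcsec

p (arcsec) = B (AU) / d (pc).
p = 32.4 / 27.7 = 1.1697 arcsec.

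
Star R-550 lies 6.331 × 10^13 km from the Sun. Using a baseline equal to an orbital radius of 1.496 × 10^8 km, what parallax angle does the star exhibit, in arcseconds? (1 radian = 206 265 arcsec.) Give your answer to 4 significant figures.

θ ≈ B/d = (1.496 × 10^8) / (6.331 × 10^13) = 2.3630 × 10^-6 rad.
In arcseconds: 2.3630 × 10^-6 × 206265 = 0.4874″.

0.4874 arcsec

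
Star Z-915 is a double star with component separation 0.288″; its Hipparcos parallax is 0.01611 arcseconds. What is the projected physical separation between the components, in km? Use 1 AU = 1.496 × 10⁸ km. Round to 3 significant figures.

d = 1/p = 1/0.01611″ = 62.073 pc.
At distance d (pc), an angle of θ arcsec spans θ·d AU: s = 0.288 × 62.073 = 17.877 AU.
= 17.877 × 1.496 × 10⁸ km = 2.6744 × 10^9 km.

2.67 × 10^9 km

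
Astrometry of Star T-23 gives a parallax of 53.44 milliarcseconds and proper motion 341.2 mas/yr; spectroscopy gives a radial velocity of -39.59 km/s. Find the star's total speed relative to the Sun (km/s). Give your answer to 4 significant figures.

d = 1/p = 1/0.05344″ = 18.713 pc.
μ = 341.2 mas/yr = 0.3412 ″/yr.
v_t = 4.740 μ d = 4.740 × 0.3412 × 18.713 = 30.264 km/s.
v = √(v_r² + v_t²) = √((-39.59)² + 30.264²) = √2483.28 = 49.833 km/s.

49.83 km/s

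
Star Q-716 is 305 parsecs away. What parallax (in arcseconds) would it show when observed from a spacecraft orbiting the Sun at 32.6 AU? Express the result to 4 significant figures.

p (arcsec) = B (AU) / d (pc).
p = 32.6 / 305 = 0.10689 arcsec.

0.1069 arcsec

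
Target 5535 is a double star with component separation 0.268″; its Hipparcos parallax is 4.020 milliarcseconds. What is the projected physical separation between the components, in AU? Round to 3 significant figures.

d = 1/p = 1/0.004020″ = 248.76 pc.
At distance d (pc), an angle of θ arcsec spans θ·d AU: s = 0.268 × 248.76 = 66.668 AU.

66.7 AU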